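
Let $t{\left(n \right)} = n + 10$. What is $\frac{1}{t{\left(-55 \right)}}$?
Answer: $- \frac{1}{45} \approx -0.022222$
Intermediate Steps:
$t{\left(n \right)} = 10 + n$
$\frac{1}{t{\left(-55 \right)}} = \frac{1}{10 - 55} = \frac{1}{-45} = - \frac{1}{45}$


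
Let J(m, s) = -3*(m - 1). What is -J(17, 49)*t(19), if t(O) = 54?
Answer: 2592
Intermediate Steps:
J(m, s) = 3 - 3*m (J(m, s) = -3*(-1 + m) = 3 - 3*m)
-J(17, 49)*t(19) = -(3 - 3*17)*54 = -(3 - 51)*54 = -(-48)*54 = -1*(-2592) = 2592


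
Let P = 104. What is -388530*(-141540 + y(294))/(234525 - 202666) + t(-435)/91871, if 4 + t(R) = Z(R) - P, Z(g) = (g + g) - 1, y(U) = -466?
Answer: 5068852964107819/2926918189 ≈ 1.7318e+6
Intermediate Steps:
Z(g) = -1 + 2*g (Z(g) = 2*g - 1 = -1 + 2*g)
t(R) = -109 + 2*R (t(R) = -4 + ((-1 + 2*R) - 1*104) = -4 + ((-1 + 2*R) - 104) = -4 + (-105 + 2*R) = -109 + 2*R)
-388530*(-141540 + y(294))/(234525 - 202666) + t(-435)/91871 = -388530*(-141540 - 466)/(234525 - 202666) + (-109 + 2*(-435))/91871 = -388530/(31859/(-142006)) + (-109 - 870)*(1/91871) = -388530/(31859*(-1/142006)) - 979*1/91871 = -388530/(-31859/142006) - 979/91871 = -388530*(-142006/31859) - 979/91871 = 55173591180/31859 - 979/91871 = 5068852964107819/2926918189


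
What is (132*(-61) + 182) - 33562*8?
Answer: -276366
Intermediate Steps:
(132*(-61) + 182) - 33562*8 = (-8052 + 182) - 1*268496 = -7870 - 268496 = -276366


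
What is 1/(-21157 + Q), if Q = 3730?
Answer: -1/17427 ≈ -5.7382e-5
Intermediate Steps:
1/(-21157 + Q) = 1/(-21157 + 3730) = 1/(-17427) = -1/17427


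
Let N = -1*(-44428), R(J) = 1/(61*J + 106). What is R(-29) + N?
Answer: 73883763/1663 ≈ 44428.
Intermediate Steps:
R(J) = 1/(106 + 61*J)
N = 44428
R(-29) + N = 1/(106 + 61*(-29)) + 44428 = 1/(106 - 1769) + 44428 = 1/(-1663) + 44428 = -1/1663 + 44428 = 73883763/1663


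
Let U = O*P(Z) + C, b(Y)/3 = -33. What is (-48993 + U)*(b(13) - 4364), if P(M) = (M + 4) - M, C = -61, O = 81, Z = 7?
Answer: 217481990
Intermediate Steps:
b(Y) = -99 (b(Y) = 3*(-33) = -99)
P(M) = 4 (P(M) = (4 + M) - M = 4)
U = 263 (U = 81*4 - 61 = 324 - 61 = 263)
(-48993 + U)*(b(13) - 4364) = (-48993 + 263)*(-99 - 4364) = -48730*(-4463) = 217481990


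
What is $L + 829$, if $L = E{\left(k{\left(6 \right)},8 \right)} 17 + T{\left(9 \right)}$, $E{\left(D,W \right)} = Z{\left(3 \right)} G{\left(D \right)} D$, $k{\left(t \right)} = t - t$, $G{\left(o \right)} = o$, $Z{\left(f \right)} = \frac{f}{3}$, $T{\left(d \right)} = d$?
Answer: $838$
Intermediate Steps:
$Z{\left(f \right)} = \frac{f}{3}$ ($Z{\left(f \right)} = f \frac{1}{3} = \frac{f}{3}$)
$k{\left(t \right)} = 0$
$E{\left(D,W \right)} = D^{2}$ ($E{\left(D,W \right)} = \frac{1}{3} \cdot 3 D D = 1 D D = D D = D^{2}$)
$L = 9$ ($L = 0^{2} \cdot 17 + 9 = 0 \cdot 17 + 9 = 0 + 9 = 9$)
$L + 829 = 9 + 829 = 838$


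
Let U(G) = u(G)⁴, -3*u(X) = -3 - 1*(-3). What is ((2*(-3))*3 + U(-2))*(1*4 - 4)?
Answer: 0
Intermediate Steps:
u(X) = 0 (u(X) = -(-3 - 1*(-3))/3 = -(-3 + 3)/3 = -⅓*0 = 0)
U(G) = 0 (U(G) = 0⁴ = 0)
((2*(-3))*3 + U(-2))*(1*4 - 4) = ((2*(-3))*3 + 0)*(1*4 - 4) = (-6*3 + 0)*(4 - 4) = (-18 + 0)*0 = -18*0 = 0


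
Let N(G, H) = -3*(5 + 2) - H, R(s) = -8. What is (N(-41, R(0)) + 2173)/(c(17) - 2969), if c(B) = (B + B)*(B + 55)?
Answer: -2160/521 ≈ -4.1459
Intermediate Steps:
N(G, H) = -21 - H (N(G, H) = -3*7 - H = -21 - H)
c(B) = 2*B*(55 + B) (c(B) = (2*B)*(55 + B) = 2*B*(55 + B))
(N(-41, R(0)) + 2173)/(c(17) - 2969) = ((-21 - 1*(-8)) + 2173)/(2*17*(55 + 17) - 2969) = ((-21 + 8) + 2173)/(2*17*72 - 2969) = (-13 + 2173)/(2448 - 2969) = 2160/(-521) = 2160*(-1/521) = -2160/521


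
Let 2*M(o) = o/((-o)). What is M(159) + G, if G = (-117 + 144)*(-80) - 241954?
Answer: -488229/2 ≈ -2.4411e+5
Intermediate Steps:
M(o) = -½ (M(o) = (o/((-o)))/2 = (o*(-1/o))/2 = (½)*(-1) = -½)
G = -244114 (G = 27*(-80) - 241954 = -2160 - 241954 = -244114)
M(159) + G = -½ - 244114 = -488229/2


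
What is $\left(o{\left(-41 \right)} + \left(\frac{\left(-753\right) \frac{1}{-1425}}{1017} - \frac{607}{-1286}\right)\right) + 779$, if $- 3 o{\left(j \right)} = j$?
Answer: $\frac{492725390011}{621234450} \approx 793.14$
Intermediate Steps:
$o{\left(j \right)} = - \frac{j}{3}$
$\left(o{\left(-41 \right)} + \left(\frac{\left(-753\right) \frac{1}{-1425}}{1017} - \frac{607}{-1286}\right)\right) + 779 = \left(\left(- \frac{1}{3}\right) \left(-41\right) + \left(\frac{\left(-753\right) \frac{1}{-1425}}{1017} - \frac{607}{-1286}\right)\right) + 779 = \left(\frac{41}{3} + \left(\left(-753\right) \left(- \frac{1}{1425}\right) \frac{1}{1017} - - \frac{607}{1286}\right)\right) + 779 = \left(\frac{41}{3} + \left(\frac{251}{475} \cdot \frac{1}{1017} + \frac{607}{1286}\right)\right) + 779 = \left(\frac{41}{3} + \left(\frac{251}{483075} + \frac{607}{1286}\right)\right) + 779 = \left(\frac{41}{3} + \frac{293549311}{621234450}\right) + 779 = \frac{8783753461}{621234450} + 779 = \frac{492725390011}{621234450}$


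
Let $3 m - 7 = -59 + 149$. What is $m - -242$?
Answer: $\frac{823}{3} \approx 274.33$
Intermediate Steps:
$m = \frac{97}{3}$ ($m = \frac{7}{3} + \frac{-59 + 149}{3} = \frac{7}{3} + \frac{1}{3} \cdot 90 = \frac{7}{3} + 30 = \frac{97}{3} \approx 32.333$)
$m - -242 = \frac{97}{3} - -242 = \frac{97}{3} + 242 = \frac{823}{3}$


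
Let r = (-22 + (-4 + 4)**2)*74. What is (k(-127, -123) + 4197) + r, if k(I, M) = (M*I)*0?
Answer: 2569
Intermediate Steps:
k(I, M) = 0 (k(I, M) = (I*M)*0 = 0)
r = -1628 (r = (-22 + 0**2)*74 = (-22 + 0)*74 = -22*74 = -1628)
(k(-127, -123) + 4197) + r = (0 + 4197) - 1628 = 4197 - 1628 = 2569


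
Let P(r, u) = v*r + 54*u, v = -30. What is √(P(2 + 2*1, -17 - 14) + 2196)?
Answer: √402 ≈ 20.050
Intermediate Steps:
P(r, u) = -30*r + 54*u
√(P(2 + 2*1, -17 - 14) + 2196) = √((-30*(2 + 2*1) + 54*(-17 - 14)) + 2196) = √((-30*(2 + 2) + 54*(-31)) + 2196) = √((-30*4 - 1674) + 2196) = √((-120 - 1674) + 2196) = √(-1794 + 2196) = √402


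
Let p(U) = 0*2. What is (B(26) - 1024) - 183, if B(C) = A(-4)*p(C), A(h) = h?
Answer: -1207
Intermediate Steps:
p(U) = 0
B(C) = 0 (B(C) = -4*0 = 0)
(B(26) - 1024) - 183 = (0 - 1024) - 183 = -1024 - 183 = -1207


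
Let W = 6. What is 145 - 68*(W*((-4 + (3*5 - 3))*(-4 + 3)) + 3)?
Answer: 3205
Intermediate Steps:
145 - 68*(W*((-4 + (3*5 - 3))*(-4 + 3)) + 3) = 145 - 68*(6*((-4 + (3*5 - 3))*(-4 + 3)) + 3) = 145 - 68*(6*((-4 + (15 - 3))*(-1)) + 3) = 145 - 68*(6*((-4 + 12)*(-1)) + 3) = 145 - 68*(6*(8*(-1)) + 3) = 145 - 68*(6*(-8) + 3) = 145 - 68*(-48 + 3) = 145 - 68*(-45) = 145 + 3060 = 3205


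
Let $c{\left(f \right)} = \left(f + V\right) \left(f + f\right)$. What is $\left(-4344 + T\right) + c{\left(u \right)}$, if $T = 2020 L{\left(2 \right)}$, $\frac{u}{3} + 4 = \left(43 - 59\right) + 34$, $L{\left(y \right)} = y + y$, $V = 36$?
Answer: $10288$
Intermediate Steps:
$L{\left(y \right)} = 2 y$
$u = 42$ ($u = -12 + 3 \left(\left(43 - 59\right) + 34\right) = -12 + 3 \left(-16 + 34\right) = -12 + 3 \cdot 18 = -12 + 54 = 42$)
$T = 8080$ ($T = 2020 \cdot 2 \cdot 2 = 2020 \cdot 4 = 8080$)
$c{\left(f \right)} = 2 f \left(36 + f\right)$ ($c{\left(f \right)} = \left(f + 36\right) \left(f + f\right) = \left(36 + f\right) 2 f = 2 f \left(36 + f\right)$)
$\left(-4344 + T\right) + c{\left(u \right)} = \left(-4344 + 8080\right) + 2 \cdot 42 \left(36 + 42\right) = 3736 + 2 \cdot 42 \cdot 78 = 3736 + 6552 = 10288$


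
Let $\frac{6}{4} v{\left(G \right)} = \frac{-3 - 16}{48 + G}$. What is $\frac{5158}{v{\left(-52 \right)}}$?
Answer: $\frac{30948}{19} \approx 1628.8$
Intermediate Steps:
$v{\left(G \right)} = - \frac{38}{3 \left(48 + G\right)}$ ($v{\left(G \right)} = \frac{2 \frac{-3 - 16}{48 + G}}{3} = \frac{2 \left(- \frac{19}{48 + G}\right)}{3} = - \frac{38}{3 \left(48 + G\right)}$)
$\frac{5158}{v{\left(-52 \right)}} = \frac{5158}{\left(-38\right) \frac{1}{144 + 3 \left(-52\right)}} = \frac{5158}{\left(-38\right) \frac{1}{144 - 156}} = \frac{5158}{\left(-38\right) \frac{1}{-12}} = \frac{5158}{\left(-38\right) \left(- \frac{1}{12}\right)} = \frac{5158}{\frac{19}{6}} = 5158 \cdot \frac{6}{19} = \frac{30948}{19}$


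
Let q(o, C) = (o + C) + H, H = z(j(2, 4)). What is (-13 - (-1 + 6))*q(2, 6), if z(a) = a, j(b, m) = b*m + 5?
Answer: -378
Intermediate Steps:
j(b, m) = 5 + b*m
H = 13 (H = 5 + 2*4 = 5 + 8 = 13)
q(o, C) = 13 + C + o (q(o, C) = (o + C) + 13 = (C + o) + 13 = 13 + C + o)
(-13 - (-1 + 6))*q(2, 6) = (-13 - (-1 + 6))*(13 + 6 + 2) = (-13 - 1*5)*21 = (-13 - 5)*21 = -18*21 = -378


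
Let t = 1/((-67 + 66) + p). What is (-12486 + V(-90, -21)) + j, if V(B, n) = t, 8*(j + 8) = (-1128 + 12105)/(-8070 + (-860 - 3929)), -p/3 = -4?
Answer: -1285284393/102872 ≈ -12494.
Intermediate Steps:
p = 12 (p = -3*(-4) = 12)
t = 1/11 (t = 1/((-67 + 66) + 12) = 1/(-1 + 12) = 1/11 ≈ 0.090909)
j = -833953/102872 (j = -8 + ((-1128 + 12105)/(-8070 + (-860 - 3929)))/8 = -8 + (10977/(-8070 - 4789))/8 = -8 + (10977/(-12859))/8 = -8 + (10977*(-1/12859))/8 = -8 + (⅛)*(-10977/12859) = -8 - 10977/102872 = -833953/102872 ≈ -8.1067)
V(B, n) = 1/11
(-12486 + V(-90, -21)) + j = (-12486 + 1/11) - 833953/102872 = -137345/11 - 833953/102872 = -1285284393/102872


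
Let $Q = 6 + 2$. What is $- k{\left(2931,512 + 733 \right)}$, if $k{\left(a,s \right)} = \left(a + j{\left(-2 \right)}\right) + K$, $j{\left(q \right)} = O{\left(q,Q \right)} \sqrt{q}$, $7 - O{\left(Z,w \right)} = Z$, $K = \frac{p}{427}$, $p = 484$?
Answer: $- \frac{1252021}{427} - 9 i \sqrt{2} \approx -2932.1 - 12.728 i$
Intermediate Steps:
$Q = 8$
$K = \frac{484}{427} \approx 1.1335$
$O{\left(Z,w \right)} = 7 - Z$
$j{\left(q \right)} = \sqrt{q} \left(7 - q\right)$ ($j{\left(q \right)} = \left(7 - q\right) \sqrt{q} = \sqrt{q} \left(7 - q\right)$)
$k{\left(a,s \right)} = \frac{484}{427} + a + 9 i \sqrt{2}$ ($k{\left(a,s \right)} = \left(a + \sqrt{-2} \left(7 - -2\right)\right) + \frac{484}{427} = \left(a + i \sqrt{2} \left(7 + 2\right)\right) + \frac{484}{427} = \left(a + i \sqrt{2} \cdot 9\right) + \frac{484}{427} = \left(a + 9 i \sqrt{2}\right) + \frac{484}{427} = \frac{484}{427} + a + 9 i \sqrt{2}$)
$- k{\left(2931,512 + 733 \right)} = - (\frac{484}{427} + 2931 + 9 i \sqrt{2}) = - (\frac{1252021}{427} + 9 i \sqrt{2}) = - \frac{1252021}{427} - 9 i \sqrt{2}$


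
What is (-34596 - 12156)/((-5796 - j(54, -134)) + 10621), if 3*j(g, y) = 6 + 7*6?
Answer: -15584/1603 ≈ -9.7218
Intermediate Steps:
j(g, y) = 16 (j(g, y) = (6 + 7*6)/3 = (6 + 42)/3 = (1/3)*48 = 16)
(-34596 - 12156)/((-5796 - j(54, -134)) + 10621) = (-34596 - 12156)/((-5796 - 1*16) + 10621) = -46752/((-5796 - 16) + 10621) = -46752/(-5812 + 10621) = -46752/4809 = -46752*1/4809 = -15584/1603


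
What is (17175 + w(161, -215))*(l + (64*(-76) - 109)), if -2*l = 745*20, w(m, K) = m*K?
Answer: 216657120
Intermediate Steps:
w(m, K) = K*m
l = -7450 (l = -745*20/2 = -½*14900 = -7450)
(17175 + w(161, -215))*(l + (64*(-76) - 109)) = (17175 - 215*161)*(-7450 + (64*(-76) - 109)) = (17175 - 34615)*(-7450 + (-4864 - 109)) = -17440*(-7450 - 4973) = -17440*(-12423) = 216657120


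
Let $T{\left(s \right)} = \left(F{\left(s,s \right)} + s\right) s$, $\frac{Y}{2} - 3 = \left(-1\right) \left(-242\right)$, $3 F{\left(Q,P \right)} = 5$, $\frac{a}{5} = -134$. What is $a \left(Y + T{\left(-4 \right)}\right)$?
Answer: $- \frac{1003660}{3} \approx -3.3455 \cdot 10^{5}$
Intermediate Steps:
$a = -670$ ($a = 5 \left(-134\right) = -670$)
$F{\left(Q,P \right)} = \frac{5}{3}$ ($F{\left(Q,P \right)} = \frac{1}{3} \cdot 5 = \frac{5}{3}$)
$Y = 490$ ($Y = 6 + 2 \left(\left(-1\right) \left(-242\right)\right) = 6 + 2 \cdot 242 = 6 + 484 = 490$)
$T{\left(s \right)} = s \left(\frac{5}{3} + s\right)$ ($T{\left(s \right)} = \left(\frac{5}{3} + s\right) s = s \left(\frac{5}{3} + s\right)$)
$a \left(Y + T{\left(-4 \right)}\right) = - 670 \left(490 + \frac{1}{3} \left(-4\right) \left(5 + 3 \left(-4\right)\right)\right) = - 670 \left(490 + \frac{1}{3} \left(-4\right) \left(5 - 12\right)\right) = - 670 \left(490 + \frac{1}{3} \left(-4\right) \left(-7\right)\right) = - 670 \left(490 + \frac{28}{3}\right) = \left(-670\right) \frac{1498}{3} = - \frac{1003660}{3}$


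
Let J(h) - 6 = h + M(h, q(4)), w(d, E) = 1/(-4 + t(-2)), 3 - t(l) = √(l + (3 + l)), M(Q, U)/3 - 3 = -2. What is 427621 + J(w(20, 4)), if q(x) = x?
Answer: 855259/2 + I/2 ≈ 4.2763e+5 + 0.5*I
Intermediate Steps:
M(Q, U) = 3 (M(Q, U) = 9 + 3*(-2) = 9 - 6 = 3)
t(l) = 3 - √(3 + 2*l) (t(l) = 3 - √(l + (3 + l)) = 3 - √(3 + 2*l))
w(d, E) = (-1 + I)/2 (w(d, E) = 1/(-4 + (3 - √(3 + 2*(-2)))) = 1/(-4 + (3 - √(3 - 4))) = 1/(-4 + (3 - √(-1))) = 1/(-4 + (3 - I)) = 1/(-1 - I) = (-1 + I)/2)
J(h) = 9 + h (J(h) = 6 + (h + 3) = 6 + (3 + h) = 9 + h)
427621 + J(w(20, 4)) = 427621 + (9 + (-½ + I/2)) = 427621 + (17/2 + I/2) = 855259/2 + I/2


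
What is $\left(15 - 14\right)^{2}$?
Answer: $1$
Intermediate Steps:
$\left(15 - 14\right)^{2} = 1^{2} = 1$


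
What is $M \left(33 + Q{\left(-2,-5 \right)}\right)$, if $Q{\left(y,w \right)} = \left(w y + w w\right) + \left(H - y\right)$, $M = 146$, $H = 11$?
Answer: $11826$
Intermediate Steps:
$Q{\left(y,w \right)} = 11 + w^{2} - y + w y$ ($Q{\left(y,w \right)} = \left(w y + w w\right) - \left(-11 + y\right) = \left(w y + w^{2}\right) - \left(-11 + y\right) = \left(w^{2} + w y\right) - \left(-11 + y\right) = 11 + w^{2} - y + w y$)
$M \left(33 + Q{\left(-2,-5 \right)}\right) = 146 \left(33 + \left(11 + \left(-5\right)^{2} - -2 - -10\right)\right) = 146 \left(33 + \left(11 + 25 + 2 + 10\right)\right) = 146 \left(33 + 48\right) = 146 \cdot 81 = 11826$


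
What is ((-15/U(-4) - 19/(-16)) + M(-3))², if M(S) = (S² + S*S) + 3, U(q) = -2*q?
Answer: 105625/256 ≈ 412.60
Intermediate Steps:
M(S) = 3 + 2*S² (M(S) = (S² + S²) + 3 = 2*S² + 3 = 3 + 2*S²)
((-15/U(-4) - 19/(-16)) + M(-3))² = ((-15/((-2*(-4))) - 19/(-16)) + (3 + 2*(-3)²))² = ((-15/8 - 19*(-1/16)) + (3 + 2*9))² = ((-15*⅛ + 19/16) + (3 + 18))² = ((-15/8 + 19/16) + 21)² = (-11/16 + 21)² = (325/16)² = 105625/256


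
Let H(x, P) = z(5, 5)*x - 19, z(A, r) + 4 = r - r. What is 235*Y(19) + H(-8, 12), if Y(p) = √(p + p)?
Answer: 13 + 235*√38 ≈ 1461.6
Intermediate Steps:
Y(p) = √2*√p (Y(p) = √(2*p) = √2*√p)
z(A, r) = -4 (z(A, r) = -4 + (r - r) = -4 + 0 = -4)
H(x, P) = -19 - 4*x (H(x, P) = -4*x - 19 = -19 - 4*x)
235*Y(19) + H(-8, 12) = 235*(√2*√19) + (-19 - 4*(-8)) = 235*√38 + (-19 + 32) = 235*√38 + 13 = 13 + 235*√38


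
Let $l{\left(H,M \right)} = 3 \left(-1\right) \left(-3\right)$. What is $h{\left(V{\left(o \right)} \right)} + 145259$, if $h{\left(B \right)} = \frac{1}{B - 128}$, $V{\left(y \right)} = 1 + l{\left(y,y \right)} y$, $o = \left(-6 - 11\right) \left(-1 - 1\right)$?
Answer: $\frac{26001362}{179} \approx 1.4526 \cdot 10^{5}$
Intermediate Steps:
$l{\left(H,M \right)} = 9$ ($l{\left(H,M \right)} = \left(-3\right) \left(-3\right) = 9$)
$o = 34$ ($o = \left(-17\right) \left(-2\right) = 34$)
$V{\left(y \right)} = 1 + 9 y$
$h{\left(B \right)} = \frac{1}{-128 + B}$
$h{\left(V{\left(o \right)} \right)} + 145259 = \frac{1}{-128 + \left(1 + 9 \cdot 34\right)} + 145259 = \frac{1}{-128 + \left(1 + 306\right)} + 145259 = \frac{1}{-128 + 307} + 145259 = \frac{1}{179} + 145259 = \frac{26001362}{179}$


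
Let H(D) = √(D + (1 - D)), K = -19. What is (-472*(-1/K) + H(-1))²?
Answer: 205209/361 ≈ 568.45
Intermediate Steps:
H(D) = 1 (H(D) = √1 = 1)
(-472*(-1/K) + H(-1))² = (-472/((-1*(-19))) + 1)² = (-472/19 + 1)² = (-453/19)² = 205209/361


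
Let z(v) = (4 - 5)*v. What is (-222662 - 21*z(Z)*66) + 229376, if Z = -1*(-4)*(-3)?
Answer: -9918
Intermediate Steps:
Z = -12 (Z = 4*(-3) = -12)
z(v) = -v
(-222662 - 21*z(Z)*66) + 229376 = (-222662 - (-21)*(-12)*66) + 229376 = (-222662 - 21*12*66) + 229376 = (-222662 - 252*66) + 229376 = (-222662 - 16632) + 229376 = -239294 + 229376 = -9918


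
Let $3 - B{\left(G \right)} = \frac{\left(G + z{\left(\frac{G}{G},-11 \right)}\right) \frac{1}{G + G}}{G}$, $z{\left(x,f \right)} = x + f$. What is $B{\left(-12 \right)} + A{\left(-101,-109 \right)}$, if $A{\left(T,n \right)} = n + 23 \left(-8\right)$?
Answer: $- \frac{41749}{144} \approx -289.92$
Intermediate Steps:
$z{\left(x,f \right)} = f + x$
$B{\left(G \right)} = 3 - \frac{-10 + G}{2 G^{2}}$ ($B{\left(G \right)} = 3 - \frac{\left(G - \left(11 - \frac{G}{G}\right)\right) \frac{1}{G + G}}{G} = 3 - \frac{\left(G + \left(-11 + 1\right)\right) \frac{1}{2 G}}{G} = 3 - \frac{\left(G - 10\right) \frac{1}{2 G}}{G} = 3 - \frac{\left(-10 + G\right) \frac{1}{2 G}}{G} = 3 - \frac{\frac{1}{2} \frac{1}{G} \left(-10 + G\right)}{G} = 3 - \frac{-10 + G}{2 G^{2}}$)
$A{\left(T,n \right)} = -184 + n$ ($A{\left(T,n \right)} = n - 184 = -184 + n$)
$B{\left(-12 \right)} + A{\left(-101,-109 \right)} = \left(3 + \frac{5}{144} - \frac{1}{2 \left(-12\right)}\right) - 293 = \left(3 + 5 \cdot \frac{1}{144} - - \frac{1}{24}\right) - 293 = \left(3 + \frac{5}{144} + \frac{1}{24}\right) - 293 = \frac{443}{144} - 293 = - \frac{41749}{144}$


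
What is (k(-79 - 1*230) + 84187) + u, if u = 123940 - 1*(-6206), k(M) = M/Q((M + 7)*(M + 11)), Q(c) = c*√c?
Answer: 214333 - 309*√22499/4049640008 ≈ 2.1433e+5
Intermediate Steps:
Q(c) = c^(3/2)
k(M) = M/((7 + M)*(11 + M))^(3/2) (k(M) = M/(((M + 7)*(M + 11))^(3/2)) = M/(((7 + M)*(11 + M))^(3/2)) = M/((7 + M)*(11 + M))^(3/2))
u = 130146 (u = 123940 + 6206 = 130146)
(k(-79 - 1*230) + 84187) + u = ((-79 - 1*230)/(77 + (-79 - 1*230)² + 18*(-79 - 1*230))^(3/2) + 84187) + 130146 = ((-79 - 230)/(77 + (-79 - 230)² + 18*(-79 - 230))^(3/2) + 84187) + 130146 = (-309/(77 + (-309)² + 18*(-309))^(3/2) + 84187) + 130146 = (-309/(77 + 95481 - 5562)^(3/2) + 84187) + 130146 = (-309*√22499/4049640008 + 84187) + 130146 = (84187 - 309*√22499/4049640008) + 130146 = 214333 - 309*√22499/4049640008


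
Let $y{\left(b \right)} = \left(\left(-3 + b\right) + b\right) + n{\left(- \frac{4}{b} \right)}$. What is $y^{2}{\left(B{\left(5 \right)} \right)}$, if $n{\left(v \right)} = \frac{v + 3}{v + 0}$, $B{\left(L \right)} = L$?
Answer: $\frac{289}{16} \approx 18.063$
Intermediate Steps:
$n{\left(v \right)} = \frac{3 + v}{v}$
$y{\left(b \right)} = -3 + 2 b - \frac{b \left(3 - \frac{4}{b}\right)}{4}$ ($y{\left(b \right)} = \left(\left(-3 + b\right) + b\right) + \frac{3 - \frac{4}{b}}{\left(-4\right) \frac{1}{b}} = \left(-3 + 2 b\right) + - \frac{b}{4} \left(3 - \frac{4}{b}\right) = \left(-3 + 2 b\right) - \frac{b \left(3 - \frac{4}{b}\right)}{4} = -3 + 2 b - \frac{b \left(3 - \frac{4}{b}\right)}{4}$)
$y^{2}{\left(B{\left(5 \right)} \right)} = \left(-2 + \frac{5}{4} \cdot 5\right)^{2} = \left(-2 + \frac{25}{4}\right)^{2} = \left(\frac{17}{4}\right)^{2} = \frac{289}{16}$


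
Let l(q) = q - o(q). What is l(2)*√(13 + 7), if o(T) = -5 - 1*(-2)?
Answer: 10*√5 ≈ 22.361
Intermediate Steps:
o(T) = -3 (o(T) = -5 + 2 = -3)
l(q) = 3 + q (l(q) = q - 1*(-3) = q + 3 = 3 + q)
l(2)*√(13 + 7) = (3 + 2)*√(13 + 7) = 5*√20 = 5*(2*√5) = 10*√5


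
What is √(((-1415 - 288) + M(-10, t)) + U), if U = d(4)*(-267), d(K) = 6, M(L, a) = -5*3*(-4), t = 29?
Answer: I*√3245 ≈ 56.965*I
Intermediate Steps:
M(L, a) = 60 (M(L, a) = -15*(-4) = 60)
U = -1602 (U = 6*(-267) = -1602)
√(((-1415 - 288) + M(-10, t)) + U) = √(((-1415 - 288) + 60) - 1602) = √((-1703 + 60) - 1602) = √(-1643 - 1602) = √(-3245) = I*√3245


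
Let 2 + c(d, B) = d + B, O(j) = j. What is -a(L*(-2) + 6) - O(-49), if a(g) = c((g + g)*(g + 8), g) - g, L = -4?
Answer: -565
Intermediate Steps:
c(d, B) = -2 + B + d (c(d, B) = -2 + (d + B) = -2 + (B + d) = -2 + B + d)
a(g) = -2 + 2*g*(8 + g) (a(g) = (-2 + g + (g + g)*(g + 8)) - g = (-2 + g + (2*g)*(8 + g)) - g = (-2 + g + 2*g*(8 + g)) - g = -2 + 2*g*(8 + g))
-a(L*(-2) + 6) - O(-49) = -(-2 + 2*(-4*(-2) + 6)*(8 + (-4*(-2) + 6))) - 1*(-49) = -(-2 + 2*(8 + 6)*(8 + (8 + 6))) + 49 = -(-2 + 2*14*(8 + 14)) + 49 = -(-2 + 2*14*22) + 49 = -(-2 + 616) + 49 = -1*614 + 49 = -614 + 49 = -565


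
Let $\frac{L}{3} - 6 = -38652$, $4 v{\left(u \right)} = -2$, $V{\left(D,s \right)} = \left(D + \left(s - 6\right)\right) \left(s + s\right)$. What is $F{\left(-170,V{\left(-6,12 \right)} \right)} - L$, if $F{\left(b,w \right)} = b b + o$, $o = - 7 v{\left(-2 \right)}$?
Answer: $\frac{289683}{2} \approx 1.4484 \cdot 10^{5}$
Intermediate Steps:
$V{\left(D,s \right)} = 2 s \left(-6 + D + s\right)$ ($V{\left(D,s \right)} = \left(D + \left(s - 6\right)\right) 2 s = \left(D + \left(-6 + s\right)\right) 2 s = \left(-6 + D + s\right) 2 s = 2 s \left(-6 + D + s\right)$)
$v{\left(u \right)} = - \frac{1}{2}$ ($v{\left(u \right)} = \frac{1}{4} \left(-2\right) = - \frac{1}{2}$)
$o = \frac{7}{2}$ ($o = \left(-7\right) \left(- \frac{1}{2}\right) = \frac{7}{2} \approx 3.5$)
$F{\left(b,w \right)} = \frac{7}{2} + b^{2}$ ($F{\left(b,w \right)} = b b + \frac{7}{2} = b^{2} + \frac{7}{2} = \frac{7}{2} + b^{2}$)
$L = -115938$ ($L = 18 + 3 \left(-38652\right) = 18 - 115956 = -115938$)
$F{\left(-170,V{\left(-6,12 \right)} \right)} - L = \left(\frac{7}{2} + \left(-170\right)^{2}\right) - -115938 = \left(\frac{7}{2} + 28900\right) + 115938 = \frac{57807}{2} + 115938 = \frac{289683}{2}$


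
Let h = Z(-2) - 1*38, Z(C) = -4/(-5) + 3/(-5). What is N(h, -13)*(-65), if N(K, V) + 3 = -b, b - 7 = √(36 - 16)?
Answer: 650 + 130*√5 ≈ 940.69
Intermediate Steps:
b = 7 + 2*√5 (b = 7 + √(36 - 16) = 7 + √20 = 7 + 2*√5 ≈ 11.472)
Z(C) = ⅕ (Z(C) = -4*(-⅕) + 3*(-⅕) = ⅘ - ⅗ = ⅕)
h = -189/5 (h = ⅕ - 1*38 = ⅕ - 38 = -189/5 ≈ -37.800)
N(K, V) = -10 - 2*√5 (N(K, V) = -3 - (7 + 2*√5) = -3 + (-7 - 2*√5) = -10 - 2*√5)
N(h, -13)*(-65) = (-10 - 2*√5)*(-65) = 650 + 130*√5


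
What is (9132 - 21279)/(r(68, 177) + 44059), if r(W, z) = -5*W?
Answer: -4049/14573 ≈ -0.27784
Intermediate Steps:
(9132 - 21279)/(r(68, 177) + 44059) = (9132 - 21279)/(-5*68 + 44059) = -12147/(-340 + 44059) = -12147/43719 = -12147*1/43719 = -4049/14573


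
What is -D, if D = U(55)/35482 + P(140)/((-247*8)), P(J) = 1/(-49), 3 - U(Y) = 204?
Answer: 9713071/1717754584 ≈ 0.0056545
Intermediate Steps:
U(Y) = -201 (U(Y) = 3 - 1*204 = 3 - 204 = -201)
P(J) = -1/49
D = -9713071/1717754584 (D = -201/35482 - 1/(49*((-247*8))) = -201*1/35482 - 1/49/(-1976) = -201/35482 - 1/49*(-1/1976) = -201/35482 + 1/96824 = -9713071/1717754584 ≈ -0.0056545)
-D = -1*(-9713071/1717754584) = 9713071/1717754584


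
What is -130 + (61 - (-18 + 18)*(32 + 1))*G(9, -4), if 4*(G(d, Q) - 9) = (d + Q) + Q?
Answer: 1737/4 ≈ 434.25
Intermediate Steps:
G(d, Q) = 9 + Q/2 + d/4 (G(d, Q) = 9 + ((d + Q) + Q)/4 = 9 + ((Q + d) + Q)/4 = 9 + (d + 2*Q)/4 = 9 + (Q/2 + d/4) = 9 + Q/2 + d/4)
-130 + (61 - (-18 + 18)*(32 + 1))*G(9, -4) = -130 + (61 - (-18 + 18)*(32 + 1))*(9 + (½)*(-4) + (¼)*9) = -130 + (61 - 0*33)*(9 - 2 + 9/4) = -130 + (61 - 1*0)*(37/4) = -130 + (61 + 0)*(37/4) = -130 + 61*(37/4) = -130 + 2257/4 = 1737/4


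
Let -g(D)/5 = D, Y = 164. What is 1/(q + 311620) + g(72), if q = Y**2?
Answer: -121865759/338516 ≈ -360.00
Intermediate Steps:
g(D) = -5*D
q = 26896 (q = 164**2 = 26896)
1/(q + 311620) + g(72) = 1/(26896 + 311620) - 5*72 = 1/338516 - 360 = -121865759/338516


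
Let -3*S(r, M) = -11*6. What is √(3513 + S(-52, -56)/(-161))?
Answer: √91056931/161 ≈ 59.269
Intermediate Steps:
S(r, M) = 22 (S(r, M) = -(-11)*6/3 = -⅓*(-66) = 22)
√(3513 + S(-52, -56)/(-161)) = √(3513 + 22/(-161)) = √(3513 + 22*(-1/161)) = √(3513 - 22/161) = √(565571/161) = √91056931/161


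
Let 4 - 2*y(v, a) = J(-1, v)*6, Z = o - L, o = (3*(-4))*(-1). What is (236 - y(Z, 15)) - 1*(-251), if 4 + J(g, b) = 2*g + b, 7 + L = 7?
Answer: 503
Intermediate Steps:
L = 0 (L = -7 + 7 = 0)
o = 12 (o = -12*(-1) = 12)
J(g, b) = -4 + b + 2*g (J(g, b) = -4 + (2*g + b) = -4 + (b + 2*g) = -4 + b + 2*g)
Z = 12 (Z = 12 - 1*0 = 12 + 0 = 12)
y(v, a) = 20 - 3*v (y(v, a) = 2 - (-4 + v + 2*(-1))*6/2 = 2 - (-4 + v - 2)*6/2 = 2 - (-6 + v)*6/2 = 2 - (-36 + 6*v)/2 = 2 + (18 - 3*v) = 20 - 3*v)
(236 - y(Z, 15)) - 1*(-251) = (236 - (20 - 3*12)) - 1*(-251) = (236 - (20 - 36)) + 251 = (236 - 1*(-16)) + 251 = (236 + 16) + 251 = 252 + 251 = 503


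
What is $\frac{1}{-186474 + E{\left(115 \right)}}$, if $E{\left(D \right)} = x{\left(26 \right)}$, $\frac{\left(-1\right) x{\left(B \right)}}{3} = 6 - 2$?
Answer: $- \frac{1}{186486} \approx -5.3623 \cdot 10^{-6}$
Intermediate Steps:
$x{\left(B \right)} = -12$ ($x{\left(B \right)} = - 3 \left(6 - 2\right) = \left(-3\right) 4 = -12$)
$E{\left(D \right)} = -12$
$\frac{1}{-186474 + E{\left(115 \right)}} = \frac{1}{-186474 - 12} = \frac{1}{-186486} = - \frac{1}{186486}$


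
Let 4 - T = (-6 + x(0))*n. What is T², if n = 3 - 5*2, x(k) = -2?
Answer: 2704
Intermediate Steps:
n = -7 (n = 3 - 10 = -7)
T = -52 (T = 4 - (-6 - 2)*(-7) = 4 - (-8)*(-7) = 4 - 1*56 = 4 - 56 = -52)
T² = (-52)² = 2704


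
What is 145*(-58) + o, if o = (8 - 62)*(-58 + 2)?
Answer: -5386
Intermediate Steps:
o = 3024 (o = -54*(-56) = 3024)
145*(-58) + o = 145*(-58) + 3024 = -8410 + 3024 = -5386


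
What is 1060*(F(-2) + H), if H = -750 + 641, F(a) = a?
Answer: -117660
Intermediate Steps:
H = -109
1060*(F(-2) + H) = 1060*(-2 - 109) = 1060*(-111) = -117660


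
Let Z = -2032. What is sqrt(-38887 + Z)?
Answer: I*sqrt(40919) ≈ 202.28*I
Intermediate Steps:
sqrt(-38887 + Z) = sqrt(-38887 - 2032) = sqrt(-40919) = I*sqrt(40919)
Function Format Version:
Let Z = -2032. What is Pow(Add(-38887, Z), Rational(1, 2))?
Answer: Mul(I, Pow(40919, Rational(1, 2))) ≈ Mul(202.28, I)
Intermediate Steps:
Pow(Add(-38887, Z), Rational(1, 2)) = Pow(Add(-38887, -2032), Rational(1, 2)) = Pow(-40919, Rational(1, 2)) = Mul(I, Pow(40919, Rational(1, 2)))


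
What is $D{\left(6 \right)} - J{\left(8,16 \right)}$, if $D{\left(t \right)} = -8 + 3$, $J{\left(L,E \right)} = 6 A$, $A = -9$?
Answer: $49$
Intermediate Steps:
$J{\left(L,E \right)} = -54$ ($J{\left(L,E \right)} = 6 \left(-9\right) = -54$)
$D{\left(t \right)} = -5$
$D{\left(6 \right)} - J{\left(8,16 \right)} = -5 - -54 = -5 + 54 = 49$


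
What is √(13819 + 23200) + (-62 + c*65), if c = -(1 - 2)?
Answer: 3 + √37019 ≈ 195.40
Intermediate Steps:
c = 1 (c = -1*(-1) = 1)
√(13819 + 23200) + (-62 + c*65) = √(13819 + 23200) + (-62 + 1*65) = √37019 + (-62 + 65) = √37019 + 3 = 3 + √37019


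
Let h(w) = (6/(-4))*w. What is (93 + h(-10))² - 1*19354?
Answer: -7690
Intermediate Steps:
h(w) = -3*w/2 (h(w) = (6*(-¼))*w = -3*w/2)
(93 + h(-10))² - 1*19354 = (93 - 3/2*(-10))² - 1*19354 = (93 + 15)² - 19354 = 108² - 19354 = 11664 - 19354 = -7690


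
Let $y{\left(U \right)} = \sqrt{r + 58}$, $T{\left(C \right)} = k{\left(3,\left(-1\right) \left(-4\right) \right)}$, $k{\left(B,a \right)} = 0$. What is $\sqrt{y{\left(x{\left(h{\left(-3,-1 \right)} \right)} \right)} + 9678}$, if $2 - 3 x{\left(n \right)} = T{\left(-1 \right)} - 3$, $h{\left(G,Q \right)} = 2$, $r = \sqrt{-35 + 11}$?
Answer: $\sqrt{9678 + \sqrt{2} \sqrt{29 + i \sqrt{6}}} \approx 98.416 + 0.002 i$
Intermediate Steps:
$r = 2 i \sqrt{6}$ ($r = \sqrt{-24} = 2 i \sqrt{6} \approx 4.899 i$)
$T{\left(C \right)} = 0$
$x{\left(n \right)} = \frac{5}{3}$ ($x{\left(n \right)} = \frac{2}{3} - \frac{0 - 3}{3} = \frac{2}{3} - -1 = \frac{2}{3} + 1 = \frac{5}{3}$)
$y{\left(U \right)} = \sqrt{58 + 2 i \sqrt{6}}$ ($y{\left(U \right)} = \sqrt{2 i \sqrt{6} + 58} = \sqrt{58 + 2 i \sqrt{6}}$)
$\sqrt{y{\left(x{\left(h{\left(-3,-1 \right)} \right)} \right)} + 9678} = \sqrt{\sqrt{58 + 2 i \sqrt{6}} + 9678} = \sqrt{9678 + \sqrt{58 + 2 i \sqrt{6}}}$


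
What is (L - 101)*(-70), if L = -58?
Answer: 11130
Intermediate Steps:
(L - 101)*(-70) = (-58 - 101)*(-70) = -159*(-70) = 11130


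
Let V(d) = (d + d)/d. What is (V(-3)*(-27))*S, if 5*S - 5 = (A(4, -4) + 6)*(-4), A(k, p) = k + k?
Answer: 2754/5 ≈ 550.80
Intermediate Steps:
A(k, p) = 2*k
S = -51/5 (S = 1 + ((2*4 + 6)*(-4))/5 = 1 + ((8 + 6)*(-4))/5 = 1 + (14*(-4))/5 = 1 + (⅕)*(-56) = 1 - 56/5 = -51/5 ≈ -10.200)
V(d) = 2 (V(d) = (2*d)/d = 2)
(V(-3)*(-27))*S = (2*(-27))*(-51/5) = -54*(-51/5) = 2754/5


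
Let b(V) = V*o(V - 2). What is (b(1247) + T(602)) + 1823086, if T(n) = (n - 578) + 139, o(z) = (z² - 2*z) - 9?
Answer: 1931588171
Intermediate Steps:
o(z) = -9 + z² - 2*z
T(n) = -439 + n (T(n) = (-578 + n) + 139 = -439 + n)
b(V) = V*(-5 + (-2 + V)² - 2*V) (b(V) = V*(-9 + (V - 2)² - 2*(V - 2)) = V*(-9 + (-2 + V)² - 2*(-2 + V)) = V*(-9 + (-2 + V)² + (4 - 2*V)) = V*(-5 + (-2 + V)² - 2*V))
(b(1247) + T(602)) + 1823086 = (1247*(-1 + 1247² - 6*1247) + (-439 + 602)) + 1823086 = (1247*(-1 + 1555009 - 7482) + 163) + 1823086 = (1247*1547526 + 163) + 1823086 = (1929764922 + 163) + 1823086 = 1929765085 + 1823086 = 1931588171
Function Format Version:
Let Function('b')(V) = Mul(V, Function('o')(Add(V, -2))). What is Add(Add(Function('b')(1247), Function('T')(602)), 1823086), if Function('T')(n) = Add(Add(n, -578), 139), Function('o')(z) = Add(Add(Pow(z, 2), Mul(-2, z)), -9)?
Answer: 1931588171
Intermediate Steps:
Function('o')(z) = Add(-9, Pow(z, 2), Mul(-2, z))
Function('T')(n) = Add(-439, n) (Function('T')(n) = Add(Add(-578, n), 139) = Add(-439, n))
Function('b')(V) = Mul(V, Add(-5, Pow(Add(-2, V), 2), Mul(-2, V))) (Function('b')(V) = Mul(V, Add(-9, Pow(Add(V, -2), 2), Mul(-2, Add(V, -2)))) = Mul(V, Add(-9, Pow(Add(-2, V), 2), Mul(-2, Add(-2, V)))) = Mul(V, Add(-9, Pow(Add(-2, V), 2), Add(4, Mul(-2, V)))) = Mul(V, Add(-5, Pow(Add(-2, V), 2), Mul(-2, V))))
Add(Add(Function('b')(1247), Function('T')(602)), 1823086) = Add(Add(Mul(1247, Add(-1, Pow(1247, 2), Mul(-6, 1247))), Add(-439, 602)), 1823086) = Add(Add(Mul(1247, Add(-1, 1555009, -7482)), 163), 1823086) = Add(Add(Mul(1247, 1547526), 163), 1823086) = Add(Add(1929764922, 163), 1823086) = Add(1929765085, 1823086) = 1931588171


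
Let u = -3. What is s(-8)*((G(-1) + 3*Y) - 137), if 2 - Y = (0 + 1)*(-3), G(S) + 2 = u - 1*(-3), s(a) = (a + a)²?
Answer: -31744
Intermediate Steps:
s(a) = 4*a² (s(a) = (2*a)² = 4*a²)
G(S) = -2 (G(S) = -2 + (-3 - 1*(-3)) = -2 + (-3 + 3) = -2 + 0 = -2)
Y = 5 (Y = 2 - (0 + 1)*(-3) = 2 - (-3) = 2 - 1*(-3) = 2 + 3 = 5)
s(-8)*((G(-1) + 3*Y) - 137) = (4*(-8)²)*((-2 + 3*5) - 137) = (4*64)*((-2 + 15) - 137) = 256*(13 - 137) = 256*(-124) = -31744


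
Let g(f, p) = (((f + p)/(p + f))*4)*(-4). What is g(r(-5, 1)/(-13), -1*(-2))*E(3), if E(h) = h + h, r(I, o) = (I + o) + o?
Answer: -96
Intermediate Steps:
r(I, o) = I + 2*o
E(h) = 2*h
g(f, p) = -16 (g(f, p) = (((f + p)/(f + p))*4)*(-4) = (1*4)*(-4) = 4*(-4) = -16)
g(r(-5, 1)/(-13), -1*(-2))*E(3) = -32*3 = -16*6 = -96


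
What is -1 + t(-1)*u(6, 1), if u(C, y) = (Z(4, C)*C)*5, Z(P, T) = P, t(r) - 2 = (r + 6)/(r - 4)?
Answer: 119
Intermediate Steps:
t(r) = 2 + (6 + r)/(-4 + r) (t(r) = 2 + (r + 6)/(r - 4) = 2 + (6 + r)/(-4 + r))
u(C, y) = 20*C (u(C, y) = (4*C)*5 = 20*C)
-1 + t(-1)*u(6, 1) = -1 + ((-2 + 3*(-1))/(-4 - 1))*(20*6) = -1 + ((-2 - 3)/(-5))*120 = -1 - ⅕*(-5)*120 = -1 + 1*120 = -1 + 120 = 119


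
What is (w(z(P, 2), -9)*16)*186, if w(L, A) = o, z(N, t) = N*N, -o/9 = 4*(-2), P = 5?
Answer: 214272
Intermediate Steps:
o = 72 (o = -36*(-2) = -9*(-8) = 72)
z(N, t) = N²
w(L, A) = 72
(w(z(P, 2), -9)*16)*186 = (72*16)*186 = 1152*186 = 214272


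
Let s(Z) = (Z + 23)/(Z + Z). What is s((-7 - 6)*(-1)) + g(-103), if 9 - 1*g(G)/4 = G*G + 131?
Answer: -557994/13 ≈ -42923.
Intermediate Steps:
g(G) = -488 - 4*G² (g(G) = 36 - 4*(G*G + 131) = 36 - 4*(G² + 131) = 36 - 4*(131 + G²) = 36 + (-524 - 4*G²) = -488 - 4*G²)
s(Z) = (23 + Z)/(2*Z) (s(Z) = (23 + Z)/((2*Z)) = (23 + Z)*(1/(2*Z)) = (23 + Z)/(2*Z))
s((-7 - 6)*(-1)) + g(-103) = (23 + (-7 - 6)*(-1))/(2*(((-7 - 6)*(-1)))) + (-488 - 4*(-103)²) = (23 - 13*(-1))/(2*((-13*(-1)))) + (-488 - 4*10609) = (½)*(23 + 13)/13 + (-488 - 42436) = (½)*(1/13)*36 - 42924 = 18/13 - 42924 = -557994/13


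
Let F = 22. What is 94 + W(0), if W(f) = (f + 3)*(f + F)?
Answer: 160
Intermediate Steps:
W(f) = (3 + f)*(22 + f) (W(f) = (f + 3)*(f + 22) = (3 + f)*(22 + f))
94 + W(0) = 94 + (66 + 0² + 25*0) = 94 + (66 + 0 + 0) = 94 + 66 = 160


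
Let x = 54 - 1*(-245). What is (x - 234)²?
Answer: 4225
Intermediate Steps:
x = 299 (x = 54 + 245 = 299)
(x - 234)² = (299 - 234)² = 65² = 4225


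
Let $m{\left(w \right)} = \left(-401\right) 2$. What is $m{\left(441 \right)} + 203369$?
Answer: $202567$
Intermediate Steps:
$m{\left(w \right)} = -802$
$m{\left(441 \right)} + 203369 = -802 + 203369 = 202567$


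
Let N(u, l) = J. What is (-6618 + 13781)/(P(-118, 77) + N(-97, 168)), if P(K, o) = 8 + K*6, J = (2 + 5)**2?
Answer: -7163/651 ≈ -11.003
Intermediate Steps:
J = 49 (J = 7**2 = 49)
P(K, o) = 8 + 6*K
N(u, l) = 49
(-6618 + 13781)/(P(-118, 77) + N(-97, 168)) = (-6618 + 13781)/((8 + 6*(-118)) + 49) = 7163/((8 - 708) + 49) = 7163/(-700 + 49) = 7163/(-651) = 7163*(-1/651) = -7163/651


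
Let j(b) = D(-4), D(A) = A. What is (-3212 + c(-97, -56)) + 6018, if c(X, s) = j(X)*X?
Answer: 3194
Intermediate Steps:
j(b) = -4
c(X, s) = -4*X
(-3212 + c(-97, -56)) + 6018 = (-3212 - 4*(-97)) + 6018 = (-3212 + 388) + 6018 = -2824 + 6018 = 3194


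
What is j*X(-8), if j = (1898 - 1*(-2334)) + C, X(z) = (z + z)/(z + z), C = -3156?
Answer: 1076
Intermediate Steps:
X(z) = 1 (X(z) = (2*z)/((2*z)) = (2*z)*(1/(2*z)) = 1)
j = 1076 (j = (1898 - 1*(-2334)) - 3156 = (1898 + 2334) - 3156 = 4232 - 3156 = 1076)
j*X(-8) = 1076*1 = 1076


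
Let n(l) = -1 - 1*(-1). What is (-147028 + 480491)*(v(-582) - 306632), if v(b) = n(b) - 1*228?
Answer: -102326456180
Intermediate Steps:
n(l) = 0 (n(l) = -1 + 1 = 0)
v(b) = -228 (v(b) = 0 - 1*228 = 0 - 228 = -228)
(-147028 + 480491)*(v(-582) - 306632) = (-147028 + 480491)*(-228 - 306632) = 333463*(-306860) = -102326456180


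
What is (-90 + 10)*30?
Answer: -2400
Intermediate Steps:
(-90 + 10)*30 = -80*30 = -2400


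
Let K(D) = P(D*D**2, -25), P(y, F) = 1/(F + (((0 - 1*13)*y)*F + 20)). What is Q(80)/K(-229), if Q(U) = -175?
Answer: 683011250250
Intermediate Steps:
P(y, F) = 1/(20 + F - 13*F*y) (P(y, F) = 1/(F + (((0 - 13)*y)*F + 20)) = 1/(F + ((-13*y)*F + 20)) = 1/(F + (-13*F*y + 20)) = 1/(F + (20 - 13*F*y)) = 1/(20 + F - 13*F*y))
K(D) = 1/(-5 + 325*D**3) (K(D) = 1/(20 - 25 - 13*(-25)*D*D**2) = 1/(20 - 25 - 13*(-25)*D**3) = 1/(20 - 25 + 325*D**3) = 1/(-5 + 325*D**3))
Q(80)/K(-229) = -175/(1/(5*(-1 + 65*(-229)**3))) = -175/(1/(5*(-1 + 65*(-12008989)))) = -175/(1/(5*(-1 - 780584285))) = -175/((1/5)/(-780584286)) = -175/((1/5)*(-1/780584286)) = -175/(-1/3902921430) = -175*(-3902921430) = 683011250250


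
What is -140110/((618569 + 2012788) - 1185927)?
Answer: -14011/144543 ≈ -0.096933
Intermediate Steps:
-140110/((618569 + 2012788) - 1185927) = -140110/(2631357 - 1185927) = -140110/1445430 = -140110*1/1445430 = -14011/144543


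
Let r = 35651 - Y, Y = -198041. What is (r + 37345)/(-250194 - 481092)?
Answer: -271037/731286 ≈ -0.37063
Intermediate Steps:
r = 233692 (r = 35651 - 1*(-198041) = 35651 + 198041 = 233692)
(r + 37345)/(-250194 - 481092) = (233692 + 37345)/(-250194 - 481092) = 271037/(-731286) = 271037*(-1/731286) = -271037/731286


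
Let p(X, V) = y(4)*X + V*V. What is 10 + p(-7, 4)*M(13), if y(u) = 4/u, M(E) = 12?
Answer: 118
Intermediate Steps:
p(X, V) = X + V² (p(X, V) = (4/4)*X + V*V = (4*(¼))*X + V² = 1*X + V² = X + V²)
10 + p(-7, 4)*M(13) = 10 + (-7 + 4²)*12 = 10 + (-7 + 16)*12 = 10 + 9*12 = 10 + 108 = 118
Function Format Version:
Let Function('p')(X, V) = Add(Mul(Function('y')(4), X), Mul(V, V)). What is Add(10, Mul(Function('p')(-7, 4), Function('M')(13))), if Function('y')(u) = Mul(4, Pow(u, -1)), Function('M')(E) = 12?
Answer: 118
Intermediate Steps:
Function('p')(X, V) = Add(X, Pow(V, 2)) (Function('p')(X, V) = Add(Mul(Mul(4, Pow(4, -1)), X), Mul(V, V)) = Add(Mul(Mul(4, Rational(1, 4)), X), Pow(V, 2)) = Add(Mul(1, X), Pow(V, 2)) = Add(X, Pow(V, 2)))
Add(10, Mul(Function('p')(-7, 4), Function('M')(13))) = Add(10, Mul(Add(-7, Pow(4, 2)), 12)) = Add(10, Mul(Add(-7, 16), 12)) = Add(10, Mul(9, 12)) = Add(10, 108) = 118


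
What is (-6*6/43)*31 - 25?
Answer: -2191/43 ≈ -50.953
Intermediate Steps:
(-6*6/43)*31 - 25 = -36*1/43*31 - 25 = -36/43*31 - 25 = -1116/43 - 25 = -2191/43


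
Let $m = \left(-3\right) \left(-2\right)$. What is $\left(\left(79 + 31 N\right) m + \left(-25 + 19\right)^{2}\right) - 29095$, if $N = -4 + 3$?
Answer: $-28771$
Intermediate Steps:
$N = -1$
$m = 6$
$\left(\left(79 + 31 N\right) m + \left(-25 + 19\right)^{2}\right) - 29095 = \left(\left(79 + 31 \left(-1\right)\right) 6 + \left(-25 + 19\right)^{2}\right) - 29095 = \left(\left(79 - 31\right) 6 + \left(-6\right)^{2}\right) - 29095 = \left(48 \cdot 6 + 36\right) - 29095 = \left(288 + 36\right) - 29095 = 324 - 29095 = -28771$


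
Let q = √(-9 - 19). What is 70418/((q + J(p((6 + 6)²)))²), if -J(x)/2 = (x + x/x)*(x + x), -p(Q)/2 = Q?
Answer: 35209/(2*(165312 - I*√7)²) ≈ 6.4419e-7 + 2.062e-11*I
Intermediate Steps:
p(Q) = -2*Q
J(x) = -4*x*(1 + x) (J(x) = -2*(x + x/x)*(x + x) = -2*(x + 1)*2*x = -2*(1 + x)*2*x = -4*x*(1 + x))
q = 2*I*√7 (q = √(-28) = 2*I*√7 ≈ 5.2915*I)
70418/((q + J(p((6 + 6)²)))²) = 70418/((2*I*√7 - 4*(-2*(6 + 6)²)*(1 - 2*(6 + 6)²))²) = 70418/((2*I*√7 - 4*(-2*12²)*(1 - 2*12²))²) = 70418/((2*I*√7 - 4*(-2*144)*(1 - 2*144))²) = 70418/((2*I*√7 - 4*(-288)*(1 - 288))²) = 70418/((2*I*√7 - 4*(-288)*(-287))²) = 70418/((2*I*√7 - 330624)²) = 70418/((-330624 + 2*I*√7)²) = 70418/(-330624 + 2*I*√7)²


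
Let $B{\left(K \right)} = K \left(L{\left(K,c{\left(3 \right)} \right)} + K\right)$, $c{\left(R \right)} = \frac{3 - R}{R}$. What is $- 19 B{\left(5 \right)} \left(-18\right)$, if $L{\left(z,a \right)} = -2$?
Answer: $5130$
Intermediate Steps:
$c{\left(R \right)} = \frac{3 - R}{R}$
$B{\left(K \right)} = K \left(-2 + K\right)$
$- 19 B{\left(5 \right)} \left(-18\right) = - 19 \cdot 5 \left(-2 + 5\right) \left(-18\right) = - 19 \cdot 5 \cdot 3 \left(-18\right) = \left(-19\right) 15 \left(-18\right) = \left(-285\right) \left(-18\right) = 5130$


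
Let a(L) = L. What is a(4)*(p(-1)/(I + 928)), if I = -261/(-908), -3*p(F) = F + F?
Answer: 7264/2528655 ≈ 0.0028727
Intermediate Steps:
p(F) = -2*F/3 (p(F) = -(F + F)/3 = -2*F/3)
I = 261/908 (I = -261*(-1/908) = 261/908 ≈ 0.28745)
a(4)*(p(-1)/(I + 928)) = 4*((-2/3*(-1))/(261/908 + 928)) = 4*(2/(3*(842885/908))) = 4*((2/3)*(908/842885)) = 4*(1816/2528655) = 7264/2528655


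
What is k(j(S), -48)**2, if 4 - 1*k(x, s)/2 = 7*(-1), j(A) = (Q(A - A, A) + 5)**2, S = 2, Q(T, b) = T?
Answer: 484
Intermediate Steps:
j(A) = 25 (j(A) = ((A - A) + 5)**2 = (0 + 5)**2 = 5**2 = 25)
k(x, s) = 22 (k(x, s) = 8 - 14*(-1) = 8 - 2*(-7) = 8 + 14 = 22)
k(j(S), -48)**2 = 22**2 = 484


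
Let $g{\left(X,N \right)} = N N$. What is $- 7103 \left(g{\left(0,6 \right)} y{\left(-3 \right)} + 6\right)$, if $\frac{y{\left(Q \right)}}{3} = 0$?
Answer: $-42618$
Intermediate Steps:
$g{\left(X,N \right)} = N^{2}$
$y{\left(Q \right)} = 0$ ($y{\left(Q \right)} = 3 \cdot 0 = 0$)
$- 7103 \left(g{\left(0,6 \right)} y{\left(-3 \right)} + 6\right) = - 7103 \left(6^{2} \cdot 0 + 6\right) = - 7103 \left(36 \cdot 0 + 6\right) = - 7103 \left(0 + 6\right) = \left(-7103\right) 6 = -42618$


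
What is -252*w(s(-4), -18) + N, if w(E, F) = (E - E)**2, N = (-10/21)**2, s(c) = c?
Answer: 100/441 ≈ 0.22676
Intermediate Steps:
N = 100/441 (N = (-10*1/21)**2 = (-10/21)**2 = 100/441 ≈ 0.22676)
w(E, F) = 0 (w(E, F) = 0**2 = 0)
-252*w(s(-4), -18) + N = -252*0 + 100/441 = 0 + 100/441 = 100/441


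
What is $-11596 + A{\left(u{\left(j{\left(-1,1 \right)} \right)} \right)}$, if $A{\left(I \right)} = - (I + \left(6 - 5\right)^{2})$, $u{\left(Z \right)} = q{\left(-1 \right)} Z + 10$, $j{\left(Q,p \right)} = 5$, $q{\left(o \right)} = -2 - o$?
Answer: $-11602$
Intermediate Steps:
$u{\left(Z \right)} = 10 - Z$ ($u{\left(Z \right)} = \left(-2 - -1\right) Z + 10 = \left(-2 + 1\right) Z + 10 = - Z + 10 = 10 - Z$)
$A{\left(I \right)} = -1 - I$ ($A{\left(I \right)} = - (I + 1^{2}) = - (I + 1) = - (1 + I) = -1 - I$)
$-11596 + A{\left(u{\left(j{\left(-1,1 \right)} \right)} \right)} = -11596 - \left(11 - 5\right) = -11596 - 6 = -11602$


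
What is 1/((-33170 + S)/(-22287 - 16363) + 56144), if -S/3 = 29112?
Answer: 19325/1085043053 ≈ 1.7810e-5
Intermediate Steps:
S = -87336 (S = -3*29112 = -87336)
1/((-33170 + S)/(-22287 - 16363) + 56144) = 1/((-33170 - 87336)/(-22287 - 16363) + 56144) = 1/(-120506/(-38650) + 56144) = 1/(-120506*(-1/38650) + 56144) = 1/(60253/19325 + 56144) = 1/(1085043053/19325) = 19325/1085043053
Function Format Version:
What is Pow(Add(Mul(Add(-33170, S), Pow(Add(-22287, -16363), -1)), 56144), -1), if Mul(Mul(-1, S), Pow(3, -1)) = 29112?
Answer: Rational(19325, 1085043053) ≈ 1.7810e-5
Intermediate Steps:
S = -87336 (S = Mul(-3, 29112) = -87336)
Pow(Add(Mul(Add(-33170, S), Pow(Add(-22287, -16363), -1)), 56144), -1) = Pow(Add(Mul(Add(-33170, -87336), Pow(Add(-22287, -16363), -1)), 56144), -1) = Pow(Add(Mul(-120506, Pow(-38650, -1)), 56144), -1) = Pow(Add(Mul(-120506, Rational(-1, 38650)), 56144), -1) = Pow(Add(Rational(60253, 19325), 56144), -1) = Pow(Rational(1085043053, 19325), -1) = Rational(19325, 1085043053)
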